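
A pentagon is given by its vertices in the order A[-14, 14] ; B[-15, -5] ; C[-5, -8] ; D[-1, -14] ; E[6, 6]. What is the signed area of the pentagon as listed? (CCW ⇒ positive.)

341.5

Σ = (280) + (95) + (62) + (78) + (168) = 683
Signed area = Σ/2 = 341.5 (positive ⇒ counter-clockwise traversal).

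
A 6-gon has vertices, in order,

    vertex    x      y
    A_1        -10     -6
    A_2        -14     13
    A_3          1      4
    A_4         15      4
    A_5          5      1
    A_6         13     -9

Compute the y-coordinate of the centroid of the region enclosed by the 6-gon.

16/171

Apply Gauss's area formula. First the cross-terms c_i = x_i·y_{i+1} − x_{i+1}·y_i:
  -214, -69, -56, -5, -58, -168  ⇒  2A = -570, A = -285.
Then Σ (y_i + y_{i+1})·c_i = -160, so ȳ = -160 / (6·(-285)) = 16/171.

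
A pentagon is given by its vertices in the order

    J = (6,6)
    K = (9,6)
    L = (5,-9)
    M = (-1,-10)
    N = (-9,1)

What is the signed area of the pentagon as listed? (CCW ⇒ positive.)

Apply the shoelace (surveyor's) formula: 2A = Σ (x_i·y_{i+1} − x_{i+1}·y_i), indices taken mod 5.
Σ = (-18) + (-111) + (-59) + (-91) + (-60) = -339
Signed area = Σ/2 = -169.5 (negative ⇒ clockwise traversal).

-169.5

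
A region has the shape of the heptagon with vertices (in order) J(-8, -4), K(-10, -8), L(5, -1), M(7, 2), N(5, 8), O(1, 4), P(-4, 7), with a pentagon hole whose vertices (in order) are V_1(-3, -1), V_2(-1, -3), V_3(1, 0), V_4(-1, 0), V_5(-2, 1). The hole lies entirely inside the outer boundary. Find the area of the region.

Outer boundary:
Apply the shoelace formula: 2A = Σ (x_i·y_{i+1} − x_{i+1}·y_i), indices taken mod 7.
J→K: (-8)(-8) − (-10)(-4) = 24
K→L: (-10)(-1) − (5)(-8) = 50
L→M: (5)(2) − (7)(-1) = 17
M→N: (7)(8) − (5)(2) = 46
N→O: (5)(4) − (1)(8) = 12
O→P: (1)(7) − (-4)(4) = 23
P→J: (-4)(-4) − (-8)(7) = 72
Σ = 244
Area = |Σ|/2 = 122.
Hole:
Σ = (8) + (3) + (0) + (-1) + (5) = 15
Area = |Σ|/2 = 7.5.
Net area = 122 − 7.5 = 114.5.

114.5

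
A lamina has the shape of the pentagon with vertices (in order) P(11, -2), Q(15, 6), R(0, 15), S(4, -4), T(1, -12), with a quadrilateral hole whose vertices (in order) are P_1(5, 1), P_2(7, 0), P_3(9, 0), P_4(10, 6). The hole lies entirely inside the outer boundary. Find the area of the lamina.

Outer boundary:
Σ = (96) + (225) + (-60) + (-44) + (130) = 347
Area = |Σ|/2 = 173.5.
Hole:
Apply Gauss's area formula: 2A = Σ (x_i·y_{i+1} − x_{i+1}·y_i), indices taken mod 4.
Σ = (-7) + (0) + (54) + (-20) = 27
Area = |Σ|/2 = 13.5.
Net area = 173.5 − 13.5 = 160.

160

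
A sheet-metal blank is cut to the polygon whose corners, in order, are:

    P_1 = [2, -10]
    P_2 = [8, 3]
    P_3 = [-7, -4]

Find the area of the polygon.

76.5

Apply the shoelace formula: 2A = Σ (x_i·y_{i+1} − x_{i+1}·y_i), indices taken mod 3.
Cross-terms: 86, -11, 78  ⇒  Σ = 153
Area = |Σ|/2 = 76.5.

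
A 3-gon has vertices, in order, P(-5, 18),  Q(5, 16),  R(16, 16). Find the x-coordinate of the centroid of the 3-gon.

16/3

Apply the shoelace formula. First the cross-terms c_i = x_i·y_{i+1} − x_{i+1}·y_i:
  -170, -176, 368  ⇒  2A = 22, A = 11.
Then Σ (x_i + x_{i+1})·c_i = 352, so x̄ = 352 / (6·11) = 16/3.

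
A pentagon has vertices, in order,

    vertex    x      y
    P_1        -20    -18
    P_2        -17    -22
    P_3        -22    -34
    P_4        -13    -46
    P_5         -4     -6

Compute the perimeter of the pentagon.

|P_1P_2| = √((3)² + (-4)²) = √25 = 5
|P_2P_3| = √((-5)² + (-12)²) = √169 = 13
|P_3P_4| = √((9)² + (-12)²) = √225 = 15
|P_4P_5| = √((9)² + (40)²) = √1681 = 41
|P_5P_1| = √((-16)² + (-12)²) = √400 = 20
Perimeter = 5 + 13 + 15 + 41 + 20 = 94.

94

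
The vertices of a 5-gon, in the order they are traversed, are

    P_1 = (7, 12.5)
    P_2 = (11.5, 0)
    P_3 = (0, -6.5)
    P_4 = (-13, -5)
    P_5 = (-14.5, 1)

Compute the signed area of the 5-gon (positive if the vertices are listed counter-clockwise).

P_1→P_2: (7)(0) − (11.5)(12.5) = -143.75
P_2→P_3: (11.5)(-6.5) − (0)(0) = -74.75
P_3→P_4: (0)(-5) − (-13)(-6.5) = -84.5
P_4→P_5: (-13)(1) − (-14.5)(-5) = -85.5
P_5→P_1: (-14.5)(12.5) − (7)(1) = -188.25
Σ = -576.75
Signed area = Σ/2 = -288.375 (negative ⇒ clockwise traversal).

-288.375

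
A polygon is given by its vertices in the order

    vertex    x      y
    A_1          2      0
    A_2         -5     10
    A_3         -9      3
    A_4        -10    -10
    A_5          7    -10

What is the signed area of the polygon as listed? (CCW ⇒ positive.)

202.5

Apply the shoelace formula: 2A = Σ (x_i·y_{i+1} − x_{i+1}·y_i), indices taken mod 5.
Σ = (20) + (75) + (120) + (170) + (20) = 405
Signed area = Σ/2 = 202.5 (positive ⇒ counter-clockwise traversal).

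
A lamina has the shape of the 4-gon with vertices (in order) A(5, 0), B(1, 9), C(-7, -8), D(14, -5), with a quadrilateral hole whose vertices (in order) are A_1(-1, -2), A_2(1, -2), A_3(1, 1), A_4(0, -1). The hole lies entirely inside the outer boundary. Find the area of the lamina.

133.5

Outer boundary:
A→B: (5)(9) − (1)(0) = 45
B→C: (1)(-8) − (-7)(9) = 55
C→D: (-7)(-5) − (14)(-8) = 147
D→A: (14)(0) − (5)(-5) = 25
Σ = 272
Area = |Σ|/2 = 136.
Hole:
Σ = (4) + (3) + (-1) + (-1) = 5
Area = |Σ|/2 = 2.5.
Net area = 136 − 2.5 = 133.5.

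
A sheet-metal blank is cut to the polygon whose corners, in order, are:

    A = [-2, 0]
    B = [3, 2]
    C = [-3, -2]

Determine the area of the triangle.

Σ = (-4) + (0) + (-4) = -8
Area = |Σ|/2 = 4.

4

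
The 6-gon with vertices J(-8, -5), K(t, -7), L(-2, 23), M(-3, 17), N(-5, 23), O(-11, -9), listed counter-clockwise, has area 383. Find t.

The doubled signed area Σ (x_i y_{i+1} − x_{i+1} y_i) is linear in t.
With t=0 it equals 374; the coefficient of t is 28 (from the two edges through K).
So 28·t + 374 = 2·383 = 766 ⇒ t = 14.

14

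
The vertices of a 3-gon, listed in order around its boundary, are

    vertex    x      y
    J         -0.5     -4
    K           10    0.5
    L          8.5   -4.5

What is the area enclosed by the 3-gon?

22.875

Apply the surveyor's formula: 2A = Σ (x_i·y_{i+1} − x_{i+1}·y_i), indices taken mod 3.
J→K: (-0.5)(0.5) − (10)(-4) = 39.75
K→L: (10)(-4.5) − (8.5)(0.5) = -49.25
L→J: (8.5)(-4) − (-0.5)(-4.5) = -36.25
Σ = -45.75
Area = |Σ|/2 = 22.875.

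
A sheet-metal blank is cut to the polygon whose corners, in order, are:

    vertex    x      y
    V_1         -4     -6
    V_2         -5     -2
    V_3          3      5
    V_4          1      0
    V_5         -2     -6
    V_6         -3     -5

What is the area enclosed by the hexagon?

31

V_1→V_2: (-4)(-2) − (-5)(-6) = -22
V_2→V_3: (-5)(5) − (3)(-2) = -19
V_3→V_4: (3)(0) − (1)(5) = -5
V_4→V_5: (1)(-6) − (-2)(0) = -6
V_5→V_6: (-2)(-5) − (-3)(-6) = -8
V_6→V_1: (-3)(-6) − (-4)(-5) = -2
Σ = -62
Area = |Σ|/2 = 31.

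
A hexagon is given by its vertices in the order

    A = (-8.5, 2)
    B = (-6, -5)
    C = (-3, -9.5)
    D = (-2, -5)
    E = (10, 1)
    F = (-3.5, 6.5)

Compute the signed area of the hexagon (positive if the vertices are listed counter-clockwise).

128.625

Apply the surveyor's formula: 2A = Σ (x_i·y_{i+1} − x_{i+1}·y_i), indices taken mod 6.
Σ = (54.5) + (42) + (-4) + (48) + (68.5) + (48.25) = 257.25
Signed area = Σ/2 = 128.625 (positive ⇒ counter-clockwise traversal).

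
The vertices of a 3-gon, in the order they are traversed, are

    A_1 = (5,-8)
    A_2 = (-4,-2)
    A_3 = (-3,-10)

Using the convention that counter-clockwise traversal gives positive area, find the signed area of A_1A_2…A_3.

33

Apply the shoelace (surveyor's) formula: 2A = Σ (x_i·y_{i+1} − x_{i+1}·y_i), indices taken mod 3.
A_1→A_2: (5)(-2) − (-4)(-8) = -42
A_2→A_3: (-4)(-10) − (-3)(-2) = 34
A_3→A_1: (-3)(-8) − (5)(-10) = 74
Σ = 66
Signed area = Σ/2 = 33 (positive ⇒ counter-clockwise traversal).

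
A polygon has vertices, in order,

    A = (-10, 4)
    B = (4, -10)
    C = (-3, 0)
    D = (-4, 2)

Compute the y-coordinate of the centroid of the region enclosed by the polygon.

-16/13

Apply Gauss's area formula. First the cross-terms c_i = x_i·y_{i+1} − x_{i+1}·y_i:
  84, -30, -6, 4  ⇒  2A = 52, A = 26.
Then Σ (y_i + y_{i+1})·c_i = -192, so ȳ = -192 / (6·26) = -16/13.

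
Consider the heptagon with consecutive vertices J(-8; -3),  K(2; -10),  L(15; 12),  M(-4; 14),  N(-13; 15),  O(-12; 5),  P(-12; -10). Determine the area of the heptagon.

Σ = (86) + (174) + (258) + (122) + (115) + (180) + (-44) = 891
Area = |Σ|/2 = 445.5.

445.5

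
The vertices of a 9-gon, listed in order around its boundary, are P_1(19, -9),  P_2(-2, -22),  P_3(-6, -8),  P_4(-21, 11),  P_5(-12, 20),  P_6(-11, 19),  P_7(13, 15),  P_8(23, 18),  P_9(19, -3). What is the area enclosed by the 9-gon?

Apply Gauss's area formula: 2A = Σ (x_i·y_{i+1} − x_{i+1}·y_i), indices taken mod 9.
Σ = (-436) + (-116) + (-234) + (-288) + (-8) + (-412) + (-111) + (-411) + (-114) = -2130
Area = |Σ|/2 = 1065.

1065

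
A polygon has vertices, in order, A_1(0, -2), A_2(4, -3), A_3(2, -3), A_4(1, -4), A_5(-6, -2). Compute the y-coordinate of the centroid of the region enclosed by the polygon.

-139/51

Apply the shoelace formula. First the cross-terms c_i = x_i·y_{i+1} − x_{i+1}·y_i:
  8, -6, -5, -26, 12  ⇒  2A = -17, A = -8.5.
Then Σ (y_i + y_{i+1})·c_i = 139, so ȳ = 139 / (6·(-8.5)) = -139/51.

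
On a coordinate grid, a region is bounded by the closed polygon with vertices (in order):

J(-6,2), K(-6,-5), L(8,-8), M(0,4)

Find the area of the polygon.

Apply the surveyor's formula: 2A = Σ (x_i·y_{i+1} − x_{i+1}·y_i), indices taken mod 4.
Σ = (42) + (88) + (32) + (24) = 186
Area = |Σ|/2 = 93.

93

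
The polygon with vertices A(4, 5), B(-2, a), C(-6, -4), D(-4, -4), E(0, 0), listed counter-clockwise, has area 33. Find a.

The doubled signed area Σ (x_i y_{i+1} − x_{i+1} y_i) is linear in a.
With a=0 it equals 26; the coefficient of a is 10 (from the two edges through B).
So 10·a + 26 = 2·33 = 66 ⇒ a = 4.

4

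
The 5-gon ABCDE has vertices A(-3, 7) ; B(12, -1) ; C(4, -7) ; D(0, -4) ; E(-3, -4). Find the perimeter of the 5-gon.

|AB| = √((15)² + (-8)²) = √289 = 17
|BC| = √((-8)² + (-6)²) = √100 = 10
|CD| = √((-4)² + (3)²) = √25 = 5
|DE| = √((-3)² + (0)²) = √9 = 3
|EA| = √((0)² + (11)²) = √121 = 11
Perimeter = 17 + 10 + 5 + 3 + 11 = 46.

46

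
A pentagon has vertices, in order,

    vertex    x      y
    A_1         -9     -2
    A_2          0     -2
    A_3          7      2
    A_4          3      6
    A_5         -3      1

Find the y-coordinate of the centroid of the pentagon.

29/26

Apply the shoelace (surveyor's) formula. First the cross-terms c_i = x_i·y_{i+1} − x_{i+1}·y_i:
  18, 14, 36, 21, 15  ⇒  2A = 104, A = 52.
Then Σ (y_i + y_{i+1})·c_i = 348, so ȳ = 348 / (6·52) = 29/26.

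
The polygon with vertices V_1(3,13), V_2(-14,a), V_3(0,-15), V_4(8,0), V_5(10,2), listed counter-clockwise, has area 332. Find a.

The doubled signed area Σ (x_i y_{i+1} − x_{i+1} y_i) is linear in a.
With a=0 it equals 652; the coefficient of a is 3 (from the two edges through V_2).
So 3·a + 652 = 2·332 = 664 ⇒ a = 4.

4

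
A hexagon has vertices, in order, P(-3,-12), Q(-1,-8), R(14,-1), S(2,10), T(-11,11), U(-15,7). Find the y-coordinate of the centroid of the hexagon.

Apply Gauss's area formula. First the cross-terms c_i = x_i·y_{i+1} − x_{i+1}·y_i:
  12, 113, 142, 132, 88, 201  ⇒  2A = 688, A = 344.
Then Σ (y_i + y_{i+1})·c_i = 3372, so ȳ = 3372 / (6·344) = 281/172.

281/172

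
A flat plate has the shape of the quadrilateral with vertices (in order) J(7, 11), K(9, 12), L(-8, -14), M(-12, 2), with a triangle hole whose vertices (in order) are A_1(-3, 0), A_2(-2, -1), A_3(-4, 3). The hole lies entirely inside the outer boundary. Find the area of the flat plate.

186.5

Outer boundary:
Cross-terms: -15, -30, -184, -146  ⇒  Σ = -375
Area = |Σ|/2 = 187.5.
Hole:
Cross-terms: 3, -10, 9  ⇒  Σ = 2
Area = |Σ|/2 = 1.
Net area = 187.5 − 1 = 186.5.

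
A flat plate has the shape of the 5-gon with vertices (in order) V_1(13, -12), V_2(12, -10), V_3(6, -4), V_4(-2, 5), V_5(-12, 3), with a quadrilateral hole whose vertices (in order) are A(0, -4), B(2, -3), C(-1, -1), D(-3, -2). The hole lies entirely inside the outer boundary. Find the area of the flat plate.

Outer boundary:
Apply the surveyor's formula: 2A = Σ (x_i·y_{i+1} − x_{i+1}·y_i), indices taken mod 5.
V_1→V_2: (13)(-10) − (12)(-12) = 14
V_2→V_3: (12)(-4) − (6)(-10) = 12
V_3→V_4: (6)(5) − (-2)(-4) = 22
V_4→V_5: (-2)(3) − (-12)(5) = 54
V_5→V_1: (-12)(-12) − (13)(3) = 105
Σ = 207
Area = |Σ|/2 = 103.5.
Hole:
Apply the shoelace (surveyor's) formula: 2A = Σ (x_i·y_{i+1} − x_{i+1}·y_i), indices taken mod 4.
Cross-terms: 8, -5, -1, 12  ⇒  Σ = 14
Area = |Σ|/2 = 7.
Net area = 103.5 − 7 = 96.5.

96.5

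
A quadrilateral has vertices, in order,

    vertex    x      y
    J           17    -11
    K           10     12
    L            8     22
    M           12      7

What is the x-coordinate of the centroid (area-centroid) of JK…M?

Apply the shoelace formula. First the cross-terms c_i = x_i·y_{i+1} − x_{i+1}·y_i:
  314, 124, -208, -251  ⇒  2A = -21, A = -10.5.
Then Σ (x_i + x_{i+1})·c_i = -729, so x̄ = -729 / (6·(-10.5)) = 81/7.

81/7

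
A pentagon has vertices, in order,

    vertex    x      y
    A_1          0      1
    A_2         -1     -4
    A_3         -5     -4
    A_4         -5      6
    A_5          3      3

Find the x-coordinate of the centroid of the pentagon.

-134/57

Apply the surveyor's formula. First the cross-terms c_i = x_i·y_{i+1} − x_{i+1}·y_i:
  1, -16, -50, -33, 3  ⇒  2A = -95, A = -47.5.
Then Σ (x_i + x_{i+1})·c_i = 670, so x̄ = 670 / (6·(-47.5)) = -134/57.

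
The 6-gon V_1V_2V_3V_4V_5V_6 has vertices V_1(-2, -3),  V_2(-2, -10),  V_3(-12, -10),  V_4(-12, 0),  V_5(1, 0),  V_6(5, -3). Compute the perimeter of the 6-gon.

52

|V_1V_2| = √((0)² + (-7)²) = √49 = 7
|V_2V_3| = √((-10)² + (0)²) = √100 = 10
|V_3V_4| = √((0)² + (10)²) = √100 = 10
|V_4V_5| = √((13)² + (0)²) = √169 = 13
|V_5V_6| = √((4)² + (-3)²) = √25 = 5
|V_6V_1| = √((-7)² + (0)²) = √49 = 7
Perimeter = 7 + 10 + 10 + 13 + 5 + 7 = 52.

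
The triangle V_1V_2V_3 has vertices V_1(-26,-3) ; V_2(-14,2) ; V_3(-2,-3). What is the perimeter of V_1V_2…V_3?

50

|V_1V_2| = √((12)² + (5)²) = √169 = 13
|V_2V_3| = √((12)² + (-5)²) = √169 = 13
|V_3V_1| = √((-24)² + (0)²) = √576 = 24
Perimeter = 13 + 13 + 24 = 50.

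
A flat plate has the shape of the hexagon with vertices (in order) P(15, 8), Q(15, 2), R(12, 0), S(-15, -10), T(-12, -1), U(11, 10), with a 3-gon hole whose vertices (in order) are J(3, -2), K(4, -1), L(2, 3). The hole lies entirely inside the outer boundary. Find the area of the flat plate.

252

Outer boundary:
Apply the shoelace formula: 2A = Σ (x_i·y_{i+1} − x_{i+1}·y_i), indices taken mod 6.
Cross-terms: -90, -24, -120, -105, -109, -62  ⇒  Σ = -510
Area = |Σ|/2 = 255.
Hole:
Σ = (5) + (14) + (-13) = 6
Area = |Σ|/2 = 3.
Net area = 255 − 3 = 252.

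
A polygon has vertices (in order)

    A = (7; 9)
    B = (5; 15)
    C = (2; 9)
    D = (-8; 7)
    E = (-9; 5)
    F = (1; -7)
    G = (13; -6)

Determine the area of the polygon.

Apply the surveyor's formula: 2A = Σ (x_i·y_{i+1} − x_{i+1}·y_i), indices taken mod 7.
Σ = (60) + (15) + (86) + (23) + (58) + (85) + (159) = 486
Area = |Σ|/2 = 243.

243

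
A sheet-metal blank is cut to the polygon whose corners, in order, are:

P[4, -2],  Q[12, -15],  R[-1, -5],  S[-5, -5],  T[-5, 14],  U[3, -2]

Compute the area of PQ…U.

128

Apply the shoelace (surveyor's) formula: 2A = Σ (x_i·y_{i+1} − x_{i+1}·y_i), indices taken mod 6.
Cross-terms: -36, -75, -20, -95, -32, 2  ⇒  Σ = -256
Area = |Σ|/2 = 128.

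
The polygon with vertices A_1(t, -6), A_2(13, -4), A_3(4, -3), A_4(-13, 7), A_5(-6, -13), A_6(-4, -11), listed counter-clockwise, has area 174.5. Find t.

8

Write out the shoelace sum; only the two edges meeting at A_1 involve t:
2·Area = [((-4)·(-6) − t·(-11)) + (t·(-4) − 13·(-6))] + 191
       = 7·t + 293 = 349
⇒ t = 8.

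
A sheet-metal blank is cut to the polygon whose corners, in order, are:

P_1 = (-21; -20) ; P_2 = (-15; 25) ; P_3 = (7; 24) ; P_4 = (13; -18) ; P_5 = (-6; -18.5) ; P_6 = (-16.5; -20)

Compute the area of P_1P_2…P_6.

Apply the shoelace formula: 2A = Σ (x_i·y_{i+1} − x_{i+1}·y_i), indices taken mod 6.
Cross-terms: -825, -535, -438, -348.5, -185.25, -90  ⇒  Σ = -2421.75
Area = |Σ|/2 = 1210.875.

1210.875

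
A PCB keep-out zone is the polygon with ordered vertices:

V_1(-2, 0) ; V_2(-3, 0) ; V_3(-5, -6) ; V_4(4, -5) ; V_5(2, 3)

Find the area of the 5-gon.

Apply the shoelace (surveyor's) formula: 2A = Σ (x_i·y_{i+1} − x_{i+1}·y_i), indices taken mod 5.
Σ = (0) + (18) + (49) + (22) + (6) = 95
Area = |Σ|/2 = 47.5.

47.5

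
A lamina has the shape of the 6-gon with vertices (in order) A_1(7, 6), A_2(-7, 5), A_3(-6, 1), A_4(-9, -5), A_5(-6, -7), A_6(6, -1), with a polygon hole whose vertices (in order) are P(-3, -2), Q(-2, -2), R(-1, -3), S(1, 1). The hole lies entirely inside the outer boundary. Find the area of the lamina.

Outer boundary:
Apply the shoelace formula: 2A = Σ (x_i·y_{i+1} − x_{i+1}·y_i), indices taken mod 6.
A_1→A_2: (7)(5) − (-7)(6) = 77
A_2→A_3: (-7)(1) − (-6)(5) = 23
A_3→A_4: (-6)(-5) − (-9)(1) = 39
A_4→A_5: (-9)(-7) − (-6)(-5) = 33
A_5→A_6: (-6)(-1) − (6)(-7) = 48
A_6→A_1: (6)(6) − (7)(-1) = 43
Σ = 263
Area = |Σ|/2 = 131.5.
Hole:
Apply the surveyor's formula: 2A = Σ (x_i·y_{i+1} − x_{i+1}·y_i), indices taken mod 4.
Σ = (2) + (4) + (2) + (1) = 9
Area = |Σ|/2 = 4.5.
Net area = 131.5 − 4.5 = 127.

127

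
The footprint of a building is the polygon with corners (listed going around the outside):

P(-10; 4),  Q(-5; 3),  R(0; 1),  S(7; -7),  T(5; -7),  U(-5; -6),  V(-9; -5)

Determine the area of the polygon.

108

Σ = (-10) + (-5) + (-7) + (-14) + (-65) + (-29) + (-86) = -216
Area = |Σ|/2 = 108.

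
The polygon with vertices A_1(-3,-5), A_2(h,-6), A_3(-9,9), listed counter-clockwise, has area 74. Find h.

8

The doubled signed area Σ (x_i y_{i+1} − x_{i+1} y_i) is linear in h.
With h=0 it equals 36; the coefficient of h is 14 (from the two edges through A_2).
So 14·h + 36 = 2·74 = 148 ⇒ h = 8.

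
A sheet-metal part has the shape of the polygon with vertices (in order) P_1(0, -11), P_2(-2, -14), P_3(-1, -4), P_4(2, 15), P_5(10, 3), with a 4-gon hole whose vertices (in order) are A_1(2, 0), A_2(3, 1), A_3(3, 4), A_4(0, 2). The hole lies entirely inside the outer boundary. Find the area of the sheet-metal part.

Outer boundary:
Cross-terms: -22, -6, -7, -144, -110  ⇒  Σ = -289
Area = |Σ|/2 = 144.5.
Hole:
Apply the surveyor's formula: 2A = Σ (x_i·y_{i+1} − x_{i+1}·y_i), indices taken mod 4.
Σ = (2) + (9) + (6) + (-4) = 13
Area = |Σ|/2 = 6.5.
Net area = 144.5 − 6.5 = 138.

138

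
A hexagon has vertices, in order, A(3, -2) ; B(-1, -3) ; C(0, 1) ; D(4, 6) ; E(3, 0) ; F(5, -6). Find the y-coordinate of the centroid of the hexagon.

35/132

Apply the shoelace formula. First the cross-terms c_i = x_i·y_{i+1} − x_{i+1}·y_i:
  -11, -1, -4, -18, -18, 8  ⇒  2A = -44, A = -22.
Then Σ (y_i + y_{i+1})·c_i = -35, so ȳ = -35 / (6·(-22)) = 35/132.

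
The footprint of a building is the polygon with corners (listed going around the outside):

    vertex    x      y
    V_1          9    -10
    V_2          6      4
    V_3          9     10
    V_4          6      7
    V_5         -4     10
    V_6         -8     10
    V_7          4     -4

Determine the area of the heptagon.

119.5

Apply Gauss's area formula: 2A = Σ (x_i·y_{i+1} − x_{i+1}·y_i), indices taken mod 7.
Σ = (96) + (24) + (3) + (88) + (40) + (-8) + (-4) = 239
Area = |Σ|/2 = 119.5.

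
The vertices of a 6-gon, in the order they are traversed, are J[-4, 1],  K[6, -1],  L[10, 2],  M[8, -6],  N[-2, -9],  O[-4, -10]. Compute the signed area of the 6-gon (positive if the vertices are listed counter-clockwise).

-100

J→K: (-4)(-1) − (6)(1) = -2
K→L: (6)(2) − (10)(-1) = 22
L→M: (10)(-6) − (8)(2) = -76
M→N: (8)(-9) − (-2)(-6) = -84
N→O: (-2)(-10) − (-4)(-9) = -16
O→J: (-4)(1) − (-4)(-10) = -44
Σ = -200
Signed area = Σ/2 = -100 (negative ⇒ clockwise traversal).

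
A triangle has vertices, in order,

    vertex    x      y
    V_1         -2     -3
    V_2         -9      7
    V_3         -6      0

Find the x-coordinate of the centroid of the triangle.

-17/3

Apply Gauss's area formula. First the cross-terms c_i = x_i·y_{i+1} − x_{i+1}·y_i:
  -41, 42, 18  ⇒  2A = 19, A = 9.5.
Then Σ (x_i + x_{i+1})·c_i = -323, so x̄ = -323 / (6·9.5) = -17/3.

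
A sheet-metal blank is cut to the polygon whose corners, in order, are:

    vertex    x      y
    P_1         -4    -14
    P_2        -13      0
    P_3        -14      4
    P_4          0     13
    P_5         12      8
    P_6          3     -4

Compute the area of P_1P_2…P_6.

351

Apply the surveyor's formula: 2A = Σ (x_i·y_{i+1} − x_{i+1}·y_i), indices taken mod 6.
Cross-terms: -182, -52, -182, -156, -72, -58  ⇒  Σ = -702
Area = |Σ|/2 = 351.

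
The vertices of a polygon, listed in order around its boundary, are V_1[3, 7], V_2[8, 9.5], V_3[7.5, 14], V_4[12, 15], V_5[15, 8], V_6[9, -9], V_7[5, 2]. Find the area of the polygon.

143.125

Apply Gauss's area formula: 2A = Σ (x_i·y_{i+1} − x_{i+1}·y_i), indices taken mod 7.
V_1→V_2: (3)(9.5) − (8)(7) = -27.5
V_2→V_3: (8)(14) − (7.5)(9.5) = 40.75
V_3→V_4: (7.5)(15) − (12)(14) = -55.5
V_4→V_5: (12)(8) − (15)(15) = -129
V_5→V_6: (15)(-9) − (9)(8) = -207
V_6→V_7: (9)(2) − (5)(-9) = 63
V_7→V_1: (5)(7) − (3)(2) = 29
Σ = -286.25
Area = |Σ|/2 = 143.125.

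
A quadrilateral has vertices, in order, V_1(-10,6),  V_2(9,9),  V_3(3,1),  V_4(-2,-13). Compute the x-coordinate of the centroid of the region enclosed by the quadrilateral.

Apply the surveyor's formula. First the cross-terms c_i = x_i·y_{i+1} − x_{i+1}·y_i:
  -144, -18, -37, -142  ⇒  2A = -341, A = -170.5.
Then Σ (x_i + x_{i+1})·c_i = 1595, so x̄ = 1595 / (6·(-170.5)) = -145/93.

-145/93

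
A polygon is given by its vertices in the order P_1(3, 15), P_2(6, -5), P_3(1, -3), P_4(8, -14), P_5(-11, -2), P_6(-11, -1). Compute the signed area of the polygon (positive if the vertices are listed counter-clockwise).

Apply Gauss's area formula: 2A = Σ (x_i·y_{i+1} − x_{i+1}·y_i), indices taken mod 6.
Σ = (-105) + (-13) + (10) + (-170) + (-11) + (-162) = -451
Signed area = Σ/2 = -225.5 (negative ⇒ clockwise traversal).

-225.5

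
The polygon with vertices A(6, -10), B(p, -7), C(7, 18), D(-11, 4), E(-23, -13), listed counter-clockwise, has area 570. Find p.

13

Write out the shoelace sum; only the two edges meeting at B involve p:
2·Area = [(6·(-7) − p·(-10)) + (p·18 − 7·(-7))] + 769
       = 28·p + 776 = 1140
⇒ p = 13.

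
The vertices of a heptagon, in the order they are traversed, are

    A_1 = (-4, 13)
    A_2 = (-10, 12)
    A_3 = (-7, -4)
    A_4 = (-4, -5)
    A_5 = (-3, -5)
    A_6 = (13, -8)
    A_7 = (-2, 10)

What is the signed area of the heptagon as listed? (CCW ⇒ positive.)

223.5

Apply the surveyor's formula: 2A = Σ (x_i·y_{i+1} − x_{i+1}·y_i), indices taken mod 7.
Cross-terms: 82, 124, 19, 5, 89, 114, 14  ⇒  Σ = 447
Signed area = Σ/2 = 223.5 (positive ⇒ counter-clockwise traversal).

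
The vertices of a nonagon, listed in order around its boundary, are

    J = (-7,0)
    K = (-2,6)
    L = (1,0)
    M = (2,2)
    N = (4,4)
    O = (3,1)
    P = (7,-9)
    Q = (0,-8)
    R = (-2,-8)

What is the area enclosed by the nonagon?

Apply the shoelace formula: 2A = Σ (x_i·y_{i+1} − x_{i+1}·y_i), indices taken mod 9.
Σ = (-42) + (-6) + (2) + (0) + (-8) + (-34) + (-56) + (-16) + (-56) = -216
Area = |Σ|/2 = 108.

108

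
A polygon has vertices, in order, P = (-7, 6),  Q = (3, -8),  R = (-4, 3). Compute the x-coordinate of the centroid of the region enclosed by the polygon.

-8/3

Apply the shoelace (surveyor's) formula. First the cross-terms c_i = x_i·y_{i+1} − x_{i+1}·y_i:
  38, -23, -3  ⇒  2A = 12, A = 6.
Then Σ (x_i + x_{i+1})·c_i = -96, so x̄ = -96 / (6·6) = -8/3.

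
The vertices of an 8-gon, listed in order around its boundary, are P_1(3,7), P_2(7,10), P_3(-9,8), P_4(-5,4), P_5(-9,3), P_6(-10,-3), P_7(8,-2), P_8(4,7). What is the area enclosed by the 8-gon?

162

Apply the shoelace (surveyor's) formula: 2A = Σ (x_i·y_{i+1} − x_{i+1}·y_i), indices taken mod 8.
P_1→P_2: (3)(10) − (7)(7) = -19
P_2→P_3: (7)(8) − (-9)(10) = 146
P_3→P_4: (-9)(4) − (-5)(8) = 4
P_4→P_5: (-5)(3) − (-9)(4) = 21
P_5→P_6: (-9)(-3) − (-10)(3) = 57
P_6→P_7: (-10)(-2) − (8)(-3) = 44
P_7→P_8: (8)(7) − (4)(-2) = 64
P_8→P_1: (4)(7) − (3)(7) = 7
Σ = 324
Area = |Σ|/2 = 162.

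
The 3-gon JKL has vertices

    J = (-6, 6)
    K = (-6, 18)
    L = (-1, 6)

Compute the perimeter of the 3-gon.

30

|JK| = √((0)² + (12)²) = √144 = 12
|KL| = √((5)² + (-12)²) = √169 = 13
|LJ| = √((-5)² + (0)²) = √25 = 5
Perimeter = 12 + 13 + 5 = 30.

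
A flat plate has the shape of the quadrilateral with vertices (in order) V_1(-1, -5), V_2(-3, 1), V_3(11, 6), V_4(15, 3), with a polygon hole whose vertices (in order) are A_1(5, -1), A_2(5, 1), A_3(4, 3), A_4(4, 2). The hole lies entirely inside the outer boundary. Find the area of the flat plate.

Outer boundary:
Apply the shoelace (surveyor's) formula: 2A = Σ (x_i·y_{i+1} − x_{i+1}·y_i), indices taken mod 4.
Σ = (-16) + (-29) + (-57) + (-72) = -174
Area = |Σ|/2 = 87.
Hole:
Apply the shoelace (surveyor's) formula: 2A = Σ (x_i·y_{i+1} − x_{i+1}·y_i), indices taken mod 4.
Cross-terms: 10, 11, -4, -14  ⇒  Σ = 3
Area = |Σ|/2 = 1.5.
Net area = 87 − 1.5 = 85.5.

85.5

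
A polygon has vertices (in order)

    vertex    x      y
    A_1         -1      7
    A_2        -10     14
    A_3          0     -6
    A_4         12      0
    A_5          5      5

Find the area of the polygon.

Apply Gauss's area formula: 2A = Σ (x_i·y_{i+1} − x_{i+1}·y_i), indices taken mod 5.
Σ = (56) + (60) + (72) + (60) + (40) = 288
Area = |Σ|/2 = 144.

144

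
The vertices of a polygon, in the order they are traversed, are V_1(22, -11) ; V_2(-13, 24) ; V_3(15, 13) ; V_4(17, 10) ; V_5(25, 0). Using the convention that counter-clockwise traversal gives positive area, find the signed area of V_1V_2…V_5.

-370

Apply Gauss's area formula: 2A = Σ (x_i·y_{i+1} − x_{i+1}·y_i), indices taken mod 5.
Σ = (385) + (-529) + (-71) + (-250) + (-275) = -740
Signed area = Σ/2 = -370 (negative ⇒ clockwise traversal).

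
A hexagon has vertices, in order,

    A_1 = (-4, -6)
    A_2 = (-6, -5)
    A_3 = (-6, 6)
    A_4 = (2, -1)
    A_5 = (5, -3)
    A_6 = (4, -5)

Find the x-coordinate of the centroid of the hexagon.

Apply Gauss's area formula. First the cross-terms c_i = x_i·y_{i+1} − x_{i+1}·y_i:
  -16, -66, -6, -1, -13, -44  ⇒  2A = -146, A = -73.
Then Σ (x_i + x_{i+1})·c_i = 852, so x̄ = 852 / (6·(-73)) = -142/73.

-142/73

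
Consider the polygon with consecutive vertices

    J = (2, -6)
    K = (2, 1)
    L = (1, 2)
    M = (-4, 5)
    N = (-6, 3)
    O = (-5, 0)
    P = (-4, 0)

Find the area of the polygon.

J→K: (2)(1) − (2)(-6) = 14
K→L: (2)(2) − (1)(1) = 3
L→M: (1)(5) − (-4)(2) = 13
M→N: (-4)(3) − (-6)(5) = 18
N→O: (-6)(0) − (-5)(3) = 15
O→P: (-5)(0) − (-4)(0) = 0
P→J: (-4)(-6) − (2)(0) = 24
Σ = 87
Area = |Σ|/2 = 43.5.

43.5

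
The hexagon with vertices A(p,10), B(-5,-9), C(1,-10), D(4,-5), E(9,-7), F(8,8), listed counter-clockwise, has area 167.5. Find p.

The doubled signed area Σ (x_i y_{i+1} − x_{i+1} y_i) is linear in p.
With p=0 it equals 369; the coefficient of p is -17 (from the two edges through A).
So -17·p + 369 = 2·167.5 = 335 ⇒ p = 2.

2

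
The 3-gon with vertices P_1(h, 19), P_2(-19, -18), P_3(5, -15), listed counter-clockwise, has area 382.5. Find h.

22

The doubled signed area Σ (x_i y_{i+1} − x_{i+1} y_i) is linear in h.
With h=0 it equals 831; the coefficient of h is -3 (from the two edges through P_1).
So -3·h + 831 = 2·382.5 = 765 ⇒ h = 22.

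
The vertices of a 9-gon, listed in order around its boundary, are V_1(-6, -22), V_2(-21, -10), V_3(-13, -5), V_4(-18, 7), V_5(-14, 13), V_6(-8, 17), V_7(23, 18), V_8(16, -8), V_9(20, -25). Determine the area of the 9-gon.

1357.5

Apply Gauss's area formula: 2A = Σ (x_i·y_{i+1} − x_{i+1}·y_i), indices taken mod 9.
Σ = (-402) + (-25) + (-181) + (-136) + (-134) + (-535) + (-472) + (-240) + (-590) = -2715
Area = |Σ|/2 = 1357.5.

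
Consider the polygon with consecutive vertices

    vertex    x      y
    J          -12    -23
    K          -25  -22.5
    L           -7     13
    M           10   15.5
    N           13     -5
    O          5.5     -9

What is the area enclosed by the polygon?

800.75

J→K: (-12)(-22.5) − (-25)(-23) = -305
K→L: (-25)(13) − (-7)(-22.5) = -482.5
L→M: (-7)(15.5) − (10)(13) = -238.5
M→N: (10)(-5) − (13)(15.5) = -251.5
N→O: (13)(-9) − (5.5)(-5) = -89.5
O→J: (5.5)(-23) − (-12)(-9) = -234.5
Σ = -1601.5
Area = |Σ|/2 = 800.75.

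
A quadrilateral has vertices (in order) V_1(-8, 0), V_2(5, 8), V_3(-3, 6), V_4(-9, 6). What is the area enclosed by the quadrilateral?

37

Apply the shoelace (surveyor's) formula: 2A = Σ (x_i·y_{i+1} − x_{i+1}·y_i), indices taken mod 4.
Cross-terms: -64, 54, 36, 48  ⇒  Σ = 74
Area = |Σ|/2 = 37.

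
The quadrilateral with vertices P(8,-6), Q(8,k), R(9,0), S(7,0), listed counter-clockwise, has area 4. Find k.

Write out the shoelace sum; only the two edges meeting at Q involve k:
2·Area = [(8·k − 8·(-6)) + (8·0 − 9·k)] + -42
       = -1·k + 6 = 8
⇒ k = -2.

-2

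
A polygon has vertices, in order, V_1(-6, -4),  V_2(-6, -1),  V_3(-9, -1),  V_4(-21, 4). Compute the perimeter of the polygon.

|V_1V_2| = √((0)² + (3)²) = √9 = 3
|V_2V_3| = √((-3)² + (0)²) = √9 = 3
|V_3V_4| = √((-12)² + (5)²) = √169 = 13
|V_4V_1| = √((15)² + (-8)²) = √289 = 17
Perimeter = 3 + 3 + 13 + 17 = 36.

36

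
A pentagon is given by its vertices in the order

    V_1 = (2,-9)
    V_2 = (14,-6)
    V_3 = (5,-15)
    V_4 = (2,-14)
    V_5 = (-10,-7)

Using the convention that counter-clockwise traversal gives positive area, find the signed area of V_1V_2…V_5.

-78

Apply the surveyor's formula: 2A = Σ (x_i·y_{i+1} − x_{i+1}·y_i), indices taken mod 5.
Cross-terms: 114, -180, -40, -154, 104  ⇒  Σ = -156
Signed area = Σ/2 = -78 (negative ⇒ clockwise traversal).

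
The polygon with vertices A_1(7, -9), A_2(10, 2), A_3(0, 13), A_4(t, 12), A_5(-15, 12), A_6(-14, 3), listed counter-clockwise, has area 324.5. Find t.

The doubled signed area Σ (x_i y_{i+1} − x_{i+1} y_i) is linear in t.
With t=0 it equals 642; the coefficient of t is -1 (from the two edges through A_4).
So -1·t + 642 = 2·324.5 = 649 ⇒ t = -7.

-7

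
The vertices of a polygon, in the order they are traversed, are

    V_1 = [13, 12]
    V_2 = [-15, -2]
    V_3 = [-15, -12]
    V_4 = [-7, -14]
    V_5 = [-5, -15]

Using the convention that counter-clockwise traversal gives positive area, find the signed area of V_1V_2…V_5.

Apply Gauss's area formula: 2A = Σ (x_i·y_{i+1} − x_{i+1}·y_i), indices taken mod 5.
Σ = (154) + (150) + (126) + (35) + (135) = 600
Signed area = Σ/2 = 300 (positive ⇒ counter-clockwise traversal).

300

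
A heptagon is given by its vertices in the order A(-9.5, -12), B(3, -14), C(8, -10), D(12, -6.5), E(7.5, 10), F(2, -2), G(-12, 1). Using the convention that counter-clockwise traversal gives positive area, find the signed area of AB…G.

292.125

Apply Gauss's area formula: 2A = Σ (x_i·y_{i+1} − x_{i+1}·y_i), indices taken mod 7.
A→B: (-9.5)(-14) − (3)(-12) = 169
B→C: (3)(-10) − (8)(-14) = 82
C→D: (8)(-6.5) − (12)(-10) = 68
D→E: (12)(10) − (7.5)(-6.5) = 168.75
E→F: (7.5)(-2) − (2)(10) = -35
F→G: (2)(1) − (-12)(-2) = -22
G→A: (-12)(-12) − (-9.5)(1) = 153.5
Σ = 584.25
Signed area = Σ/2 = 292.125 (positive ⇒ counter-clockwise traversal).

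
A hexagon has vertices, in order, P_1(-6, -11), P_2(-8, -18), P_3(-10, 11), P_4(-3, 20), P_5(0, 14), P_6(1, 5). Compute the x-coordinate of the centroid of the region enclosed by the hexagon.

-561/113

Apply Gauss's area formula. First the cross-terms c_i = x_i·y_{i+1} − x_{i+1}·y_i:
  20, -268, -167, -42, -14, 19  ⇒  2A = -452, A = -226.
Then Σ (x_i + x_{i+1})·c_i = 6732, so x̄ = 6732 / (6·(-226)) = -561/113.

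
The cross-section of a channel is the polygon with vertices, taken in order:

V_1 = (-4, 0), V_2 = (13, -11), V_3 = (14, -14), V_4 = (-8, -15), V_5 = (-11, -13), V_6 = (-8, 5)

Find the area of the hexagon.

253

Σ = (44) + (-28) + (-322) + (-61) + (-159) + (20) = -506
Area = |Σ|/2 = 253.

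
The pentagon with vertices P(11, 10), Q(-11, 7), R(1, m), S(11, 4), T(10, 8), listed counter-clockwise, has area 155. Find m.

-3

Write out the shoelace sum; only the two edges meeting at R involve m:
2·Area = [((-11)·m − 1·7) + (1·4 − 11·m)] + 247
       = -22·m + 244 = 310
⇒ m = -3.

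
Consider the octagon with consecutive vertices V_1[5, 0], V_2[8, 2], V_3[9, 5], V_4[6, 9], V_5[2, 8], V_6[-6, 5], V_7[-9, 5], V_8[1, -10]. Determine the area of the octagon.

160.5

Cross-terms: 10, 22, 51, 30, 58, 15, 85, 50  ⇒  Σ = 321
Area = |Σ|/2 = 160.5.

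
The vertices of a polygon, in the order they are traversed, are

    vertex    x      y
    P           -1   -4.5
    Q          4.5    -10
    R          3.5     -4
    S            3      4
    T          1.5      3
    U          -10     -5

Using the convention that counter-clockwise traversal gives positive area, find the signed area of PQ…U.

69.375

Σ = (30.25) + (17) + (26) + (3) + (22.5) + (40) = 138.75
Signed area = Σ/2 = 69.375 (positive ⇒ counter-clockwise traversal).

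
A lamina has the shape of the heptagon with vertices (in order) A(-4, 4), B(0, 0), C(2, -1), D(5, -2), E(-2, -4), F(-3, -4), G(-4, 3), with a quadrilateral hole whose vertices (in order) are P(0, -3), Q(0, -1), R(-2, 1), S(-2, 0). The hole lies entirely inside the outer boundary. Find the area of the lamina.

25

Outer boundary:
Apply the shoelace formula: 2A = Σ (x_i·y_{i+1} − x_{i+1}·y_i), indices taken mod 7.
A→B: (-4)(0) − (0)(4) = 0
B→C: (0)(-1) − (2)(0) = 0
C→D: (2)(-2) − (5)(-1) = 1
D→E: (5)(-4) − (-2)(-2) = -24
E→F: (-2)(-4) − (-3)(-4) = -4
F→G: (-3)(3) − (-4)(-4) = -25
G→A: (-4)(4) − (-4)(3) = -4
Σ = -56
Area = |Σ|/2 = 28.
Hole:
Cross-terms: 0, -2, 2, 6  ⇒  Σ = 6
Area = |Σ|/2 = 3.
Net area = 28 − 3 = 25.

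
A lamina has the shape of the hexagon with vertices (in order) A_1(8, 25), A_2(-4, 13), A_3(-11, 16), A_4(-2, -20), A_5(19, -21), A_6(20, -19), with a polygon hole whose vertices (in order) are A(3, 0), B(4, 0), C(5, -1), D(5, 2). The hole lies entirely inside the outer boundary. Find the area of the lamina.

831.5

Outer boundary:
Apply Gauss's area formula: 2A = Σ (x_i·y_{i+1} − x_{i+1}·y_i), indices taken mod 6.
Σ = (204) + (79) + (252) + (422) + (59) + (652) = 1668
Area = |Σ|/2 = 834.
Hole:
Cross-terms: 0, -4, 15, -6  ⇒  Σ = 5
Area = |Σ|/2 = 2.5.
Net area = 834 − 2.5 = 831.5.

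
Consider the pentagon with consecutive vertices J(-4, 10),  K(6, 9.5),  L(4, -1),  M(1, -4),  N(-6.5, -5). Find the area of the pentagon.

Apply the surveyor's formula: 2A = Σ (x_i·y_{i+1} − x_{i+1}·y_i), indices taken mod 5.
Σ = (-98) + (-44) + (-15) + (-31) + (-85) = -273
Area = |Σ|/2 = 136.5.

136.5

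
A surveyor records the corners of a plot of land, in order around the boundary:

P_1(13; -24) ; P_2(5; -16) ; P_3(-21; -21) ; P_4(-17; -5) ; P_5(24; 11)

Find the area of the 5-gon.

783.5

Apply the surveyor's formula: 2A = Σ (x_i·y_{i+1} − x_{i+1}·y_i), indices taken mod 5.
Σ = (-88) + (-441) + (-252) + (-67) + (-719) = -1567
Area = |Σ|/2 = 783.5.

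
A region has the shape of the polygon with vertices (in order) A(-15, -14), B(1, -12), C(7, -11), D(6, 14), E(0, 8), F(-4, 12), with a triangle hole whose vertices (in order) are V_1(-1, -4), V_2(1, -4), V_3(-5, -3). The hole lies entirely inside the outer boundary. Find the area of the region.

372.5

Outer boundary:
Apply Gauss's area formula: 2A = Σ (x_i·y_{i+1} − x_{i+1}·y_i), indices taken mod 6.
Cross-terms: 194, 73, 164, 48, 32, 236  ⇒  Σ = 747
Area = |Σ|/2 = 373.5.
Hole:
Apply the shoelace (surveyor's) formula: 2A = Σ (x_i·y_{i+1} − x_{i+1}·y_i), indices taken mod 3.
Σ = (8) + (-23) + (17) = 2
Area = |Σ|/2 = 1.
Net area = 373.5 − 1 = 372.5.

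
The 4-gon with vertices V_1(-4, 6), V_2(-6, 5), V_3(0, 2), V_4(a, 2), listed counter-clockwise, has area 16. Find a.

Write out the shoelace sum; only the two edges meeting at V_4 involve a:
2·Area = [(0·2 − a·2) + (a·6 − (-4)·2)] + 4
       = 4·a + 12 = 32
⇒ a = 5.

5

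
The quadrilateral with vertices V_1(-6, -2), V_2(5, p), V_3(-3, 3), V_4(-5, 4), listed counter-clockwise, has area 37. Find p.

-4

The doubled signed area Σ (x_i y_{i+1} − x_{i+1} y_i) is linear in p.
With p=0 it equals 62; the coefficient of p is -3 (from the two edges through V_2).
So -3·p + 62 = 2·37 = 74 ⇒ p = -4.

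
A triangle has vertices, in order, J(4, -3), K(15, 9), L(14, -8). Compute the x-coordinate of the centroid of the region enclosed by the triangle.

11

Apply the shoelace formula. First the cross-terms c_i = x_i·y_{i+1} − x_{i+1}·y_i:
  81, -246, -10  ⇒  2A = -175, A = -87.5.
Then Σ (x_i + x_{i+1})·c_i = -5775, so x̄ = -5775 / (6·(-87.5)) = 11.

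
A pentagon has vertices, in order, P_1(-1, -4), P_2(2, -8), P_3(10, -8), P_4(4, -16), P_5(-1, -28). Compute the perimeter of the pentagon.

60

|P_1P_2| = √((3)² + (-4)²) = √25 = 5
|P_2P_3| = √((8)² + (0)²) = √64 = 8
|P_3P_4| = √((-6)² + (-8)²) = √100 = 10
|P_4P_5| = √((-5)² + (-12)²) = √169 = 13
|P_5P_1| = √((0)² + (24)²) = √576 = 24
Perimeter = 5 + 8 + 10 + 13 + 24 = 60.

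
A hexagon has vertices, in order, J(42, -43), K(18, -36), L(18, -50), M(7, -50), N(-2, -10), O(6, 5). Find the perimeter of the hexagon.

|JK| = √((-24)² + (7)²) = √625 = 25
|KL| = √((0)² + (-14)²) = √196 = 14
|LM| = √((-11)² + (0)²) = √121 = 11
|MN| = √((-9)² + (40)²) = √1681 = 41
|NO| = √((8)² + (15)²) = √289 = 17
|OJ| = √((36)² + (-48)²) = √3600 = 60
Perimeter = 25 + 14 + 11 + 41 + 17 + 60 = 168.

168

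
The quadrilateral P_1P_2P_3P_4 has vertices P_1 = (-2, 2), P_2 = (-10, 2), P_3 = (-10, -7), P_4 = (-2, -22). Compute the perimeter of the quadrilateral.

|P_1P_2| = √((-8)² + (0)²) = √64 = 8
|P_2P_3| = √((0)² + (-9)²) = √81 = 9
|P_3P_4| = √((8)² + (-15)²) = √289 = 17
|P_4P_1| = √((0)² + (24)²) = √576 = 24
Perimeter = 8 + 9 + 17 + 24 = 58.

58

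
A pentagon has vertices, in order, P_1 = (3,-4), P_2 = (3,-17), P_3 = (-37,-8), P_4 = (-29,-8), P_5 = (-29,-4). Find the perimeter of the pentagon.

98

|P_1P_2| = √((0)² + (-13)²) = √169 = 13
|P_2P_3| = √((-40)² + (9)²) = √1681 = 41
|P_3P_4| = √((8)² + (0)²) = √64 = 8
|P_4P_5| = √((0)² + (4)²) = √16 = 4
|P_5P_1| = √((32)² + (0)²) = √1024 = 32
Perimeter = 13 + 41 + 8 + 4 + 32 = 98.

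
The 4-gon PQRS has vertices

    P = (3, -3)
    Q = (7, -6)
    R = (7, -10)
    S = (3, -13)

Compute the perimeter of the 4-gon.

24

|PQ| = √((4)² + (-3)²) = √25 = 5
|QR| = √((0)² + (-4)²) = √16 = 4
|RS| = √((-4)² + (-3)²) = √25 = 5
|SP| = √((0)² + (10)²) = √100 = 10
Perimeter = 5 + 4 + 5 + 10 = 24.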